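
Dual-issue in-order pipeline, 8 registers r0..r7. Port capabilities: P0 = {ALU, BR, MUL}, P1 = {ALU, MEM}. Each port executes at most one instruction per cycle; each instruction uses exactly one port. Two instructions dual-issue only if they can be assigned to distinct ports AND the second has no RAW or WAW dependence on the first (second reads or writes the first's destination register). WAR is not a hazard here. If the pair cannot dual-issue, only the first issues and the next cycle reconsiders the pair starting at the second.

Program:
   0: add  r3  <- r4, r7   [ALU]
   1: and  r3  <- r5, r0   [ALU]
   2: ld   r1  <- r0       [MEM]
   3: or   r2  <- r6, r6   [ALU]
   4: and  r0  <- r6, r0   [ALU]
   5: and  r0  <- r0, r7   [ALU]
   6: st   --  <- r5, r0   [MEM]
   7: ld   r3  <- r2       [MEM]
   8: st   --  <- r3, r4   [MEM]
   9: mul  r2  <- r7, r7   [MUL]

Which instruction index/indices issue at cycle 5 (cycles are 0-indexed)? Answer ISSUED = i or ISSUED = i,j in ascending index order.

ISSUED = 7

#0 head=0: add i0 WAW r3
#1 head=1: and/ld i1+i2 dual
#2 head=3: or/and i3+i4 dual
#3 head=5: and i5 RAW r0
#4 head=6: st i6 no-port MEM/MEM
#5 head=7: ld i7 no-port MEM/MEM
#6 head=8: st/mul i8+i9 dual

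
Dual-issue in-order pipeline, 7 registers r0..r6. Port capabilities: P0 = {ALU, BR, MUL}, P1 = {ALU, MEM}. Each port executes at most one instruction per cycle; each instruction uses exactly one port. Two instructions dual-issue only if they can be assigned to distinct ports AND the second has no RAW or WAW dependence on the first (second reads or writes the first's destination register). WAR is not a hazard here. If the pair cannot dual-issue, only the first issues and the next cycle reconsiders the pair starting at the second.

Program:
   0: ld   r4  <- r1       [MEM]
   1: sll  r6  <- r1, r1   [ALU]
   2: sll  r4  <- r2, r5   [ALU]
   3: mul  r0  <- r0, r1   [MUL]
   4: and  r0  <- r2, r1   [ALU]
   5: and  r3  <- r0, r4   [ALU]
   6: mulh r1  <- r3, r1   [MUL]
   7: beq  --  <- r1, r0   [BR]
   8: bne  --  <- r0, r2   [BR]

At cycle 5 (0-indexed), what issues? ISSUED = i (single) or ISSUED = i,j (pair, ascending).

ISSUED = 7

c0: i0,i1 ld.MEM/sll.ALU  dual
c1: i2,i3 sll.ALU/mul.MUL  dual
c2: i4 and.ALU  RAW r0
c3: i5 and.ALU  RAW r3
c4: i6 mulh.MUL  no-port MUL/BR
c5: i7 beq.BR  no-port BR/BR
c6: i8 bne.BR  tail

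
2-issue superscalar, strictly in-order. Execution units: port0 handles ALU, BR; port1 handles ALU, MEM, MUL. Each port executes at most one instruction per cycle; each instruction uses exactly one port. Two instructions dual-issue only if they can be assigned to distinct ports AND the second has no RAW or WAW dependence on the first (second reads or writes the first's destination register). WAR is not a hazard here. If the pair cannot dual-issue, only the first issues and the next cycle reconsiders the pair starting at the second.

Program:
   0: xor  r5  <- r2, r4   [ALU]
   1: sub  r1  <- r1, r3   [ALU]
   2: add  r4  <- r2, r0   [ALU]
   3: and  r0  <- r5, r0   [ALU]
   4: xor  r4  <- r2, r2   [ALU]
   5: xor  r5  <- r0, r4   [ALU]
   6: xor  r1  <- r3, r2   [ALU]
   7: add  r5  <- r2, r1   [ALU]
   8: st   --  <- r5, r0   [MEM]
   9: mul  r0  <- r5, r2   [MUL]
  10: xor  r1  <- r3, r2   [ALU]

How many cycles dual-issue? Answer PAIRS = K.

PAIRS = 4

c0: i0+i1 xor.ALU sub.ALU  dual
c1: i2+i3 add.ALU and.ALU  dual
c2: i4 xor.ALU  RAW r4
c3: i5+i6 xor.ALU xor.ALU  dual
c4: i7 add.ALU  RAW r5
c5: i8 st.MEM  no-port MEM/MUL
c6: i9+i10 mul.MUL xor.ALU  dual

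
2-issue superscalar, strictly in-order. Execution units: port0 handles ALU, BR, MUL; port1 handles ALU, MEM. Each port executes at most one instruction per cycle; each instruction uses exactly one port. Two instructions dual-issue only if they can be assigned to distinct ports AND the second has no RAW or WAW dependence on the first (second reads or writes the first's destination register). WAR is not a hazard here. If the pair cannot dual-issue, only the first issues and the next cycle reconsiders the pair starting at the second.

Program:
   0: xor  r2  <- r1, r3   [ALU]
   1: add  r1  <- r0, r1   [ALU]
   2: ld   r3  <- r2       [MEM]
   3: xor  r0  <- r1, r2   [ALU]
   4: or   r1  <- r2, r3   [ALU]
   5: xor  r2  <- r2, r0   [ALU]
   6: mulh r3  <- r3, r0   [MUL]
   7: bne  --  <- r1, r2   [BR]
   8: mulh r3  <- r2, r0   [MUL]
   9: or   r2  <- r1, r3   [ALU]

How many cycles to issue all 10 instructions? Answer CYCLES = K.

[0] i0&i1  xor/add  -- dual
[1] i2&i3  ld/xor  -- dual
[2] i4&i5  or/xor  -- dual
[3] i6  mulh  -- no-port MUL/BR
[4] i7  bne  -- no-port BR/MUL
[5] i8  mulh  -- RAW r3
[6] i9  or  -- tail

CYCLES = 7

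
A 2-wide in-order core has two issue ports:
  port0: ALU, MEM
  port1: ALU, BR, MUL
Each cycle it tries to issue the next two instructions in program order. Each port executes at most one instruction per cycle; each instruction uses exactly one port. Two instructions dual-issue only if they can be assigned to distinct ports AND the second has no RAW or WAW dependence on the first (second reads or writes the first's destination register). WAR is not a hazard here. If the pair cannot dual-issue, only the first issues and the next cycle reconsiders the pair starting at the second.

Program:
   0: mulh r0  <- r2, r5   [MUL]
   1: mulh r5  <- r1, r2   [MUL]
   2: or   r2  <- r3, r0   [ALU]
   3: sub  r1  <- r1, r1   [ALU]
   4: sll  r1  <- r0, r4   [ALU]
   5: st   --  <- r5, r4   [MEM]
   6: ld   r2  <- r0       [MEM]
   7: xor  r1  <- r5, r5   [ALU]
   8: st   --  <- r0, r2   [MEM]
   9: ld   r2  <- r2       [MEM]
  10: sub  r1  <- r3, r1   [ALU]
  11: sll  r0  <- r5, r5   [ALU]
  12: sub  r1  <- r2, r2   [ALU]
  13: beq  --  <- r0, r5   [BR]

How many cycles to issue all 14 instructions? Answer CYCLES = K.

CYCLES = 9

0. mulh.MUL @i0  | no-port MUL/MUL
1. mulh.MUL+or.ALU @i1+i2  | 2-wide
2. sub.ALU @i3  | WAW r1
3. sll.ALU+st.MEM @i4+i5  | 2-wide
4. ld.MEM+xor.ALU @i6+i7  | 2-wide
5. st.MEM @i8  | no-port MEM/MEM
6. ld.MEM+sub.ALU @i9+i10  | 2-wide
7. sll.ALU+sub.ALU @i11+i12  | 2-wide
8. beq.BR @i13  | tail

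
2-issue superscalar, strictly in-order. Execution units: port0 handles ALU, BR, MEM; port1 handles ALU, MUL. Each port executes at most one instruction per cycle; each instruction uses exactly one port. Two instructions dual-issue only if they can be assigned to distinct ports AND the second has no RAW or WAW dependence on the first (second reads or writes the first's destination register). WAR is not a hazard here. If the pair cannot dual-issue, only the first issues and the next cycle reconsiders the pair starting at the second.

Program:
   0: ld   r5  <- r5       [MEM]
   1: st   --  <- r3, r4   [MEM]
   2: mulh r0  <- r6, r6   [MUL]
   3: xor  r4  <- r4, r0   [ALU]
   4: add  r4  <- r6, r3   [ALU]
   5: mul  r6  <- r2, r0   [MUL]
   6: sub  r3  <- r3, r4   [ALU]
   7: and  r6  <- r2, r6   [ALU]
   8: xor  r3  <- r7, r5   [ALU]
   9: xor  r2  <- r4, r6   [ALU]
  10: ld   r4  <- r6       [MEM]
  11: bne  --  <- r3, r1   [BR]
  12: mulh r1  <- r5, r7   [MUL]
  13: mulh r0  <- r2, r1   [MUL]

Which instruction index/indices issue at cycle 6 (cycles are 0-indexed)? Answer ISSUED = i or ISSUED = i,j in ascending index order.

ISSUED = 10

0. ld.MEM @i0  | no-port MEM/MEM
1. st.MEM/mulh.MUL @i1,i2  | pair
2. xor.ALU @i3  | WAW r4
3. add.ALU/mul.MUL @i4,i5  | pair
4. sub.ALU/and.ALU @i6,i7  | pair
5. xor.ALU/xor.ALU @i8,i9  | pair
6. ld.MEM @i10  | no-port MEM/BR
7. bne.BR/mulh.MUL @i11,i12  | pair
8. mulh.MUL @i13  | tail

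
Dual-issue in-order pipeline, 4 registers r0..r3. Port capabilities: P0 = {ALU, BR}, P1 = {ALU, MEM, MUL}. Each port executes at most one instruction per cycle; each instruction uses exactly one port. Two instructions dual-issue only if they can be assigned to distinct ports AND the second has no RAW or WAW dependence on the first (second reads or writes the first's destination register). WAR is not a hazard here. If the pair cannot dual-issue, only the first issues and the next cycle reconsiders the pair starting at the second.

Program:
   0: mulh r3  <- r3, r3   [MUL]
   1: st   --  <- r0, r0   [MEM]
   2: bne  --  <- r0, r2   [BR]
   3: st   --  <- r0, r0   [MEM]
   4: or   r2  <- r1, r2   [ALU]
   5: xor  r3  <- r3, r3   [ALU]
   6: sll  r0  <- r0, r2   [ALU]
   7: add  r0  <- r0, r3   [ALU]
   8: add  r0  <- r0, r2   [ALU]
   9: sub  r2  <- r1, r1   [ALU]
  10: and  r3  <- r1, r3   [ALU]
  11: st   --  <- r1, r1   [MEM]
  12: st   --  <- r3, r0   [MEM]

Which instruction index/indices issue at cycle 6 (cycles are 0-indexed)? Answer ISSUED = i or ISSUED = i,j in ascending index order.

ISSUED = 10,11

#0 head=0: mulh i0 no-port MUL/MEM
#1 head=1: st;bne i1+i2 2-wide
#2 head=3: st;or i3+i4 2-wide
#3 head=5: xor;sll i5+i6 2-wide
#4 head=7: add i7 RAW+WAW r0
#5 head=8: add;sub i8+i9 2-wide
#6 head=10: and;st i10+i11 2-wide
#7 head=12: st i12 tail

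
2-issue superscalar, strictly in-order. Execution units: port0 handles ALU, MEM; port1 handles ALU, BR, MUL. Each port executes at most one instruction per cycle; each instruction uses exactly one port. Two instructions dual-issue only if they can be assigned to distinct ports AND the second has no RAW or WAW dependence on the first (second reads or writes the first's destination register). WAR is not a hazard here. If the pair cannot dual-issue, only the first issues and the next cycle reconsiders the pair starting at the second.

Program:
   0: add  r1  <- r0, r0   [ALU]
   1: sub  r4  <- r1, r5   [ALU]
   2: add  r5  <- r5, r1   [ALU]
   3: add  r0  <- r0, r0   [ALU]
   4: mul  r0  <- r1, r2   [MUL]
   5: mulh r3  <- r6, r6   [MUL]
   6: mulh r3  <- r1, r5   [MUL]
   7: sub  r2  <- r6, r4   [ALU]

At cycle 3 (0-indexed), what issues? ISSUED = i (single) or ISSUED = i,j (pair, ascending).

ISSUED = 4

t=0 i0:add ; RAW r1
t=1 i1&i2:sub add ; dual
t=2 i3:add ; WAW r0
t=3 i4:mul ; no-port MUL/MUL
t=4 i5:mulh ; no-port MUL/MUL
t=5 i6&i7:mulh sub ; dual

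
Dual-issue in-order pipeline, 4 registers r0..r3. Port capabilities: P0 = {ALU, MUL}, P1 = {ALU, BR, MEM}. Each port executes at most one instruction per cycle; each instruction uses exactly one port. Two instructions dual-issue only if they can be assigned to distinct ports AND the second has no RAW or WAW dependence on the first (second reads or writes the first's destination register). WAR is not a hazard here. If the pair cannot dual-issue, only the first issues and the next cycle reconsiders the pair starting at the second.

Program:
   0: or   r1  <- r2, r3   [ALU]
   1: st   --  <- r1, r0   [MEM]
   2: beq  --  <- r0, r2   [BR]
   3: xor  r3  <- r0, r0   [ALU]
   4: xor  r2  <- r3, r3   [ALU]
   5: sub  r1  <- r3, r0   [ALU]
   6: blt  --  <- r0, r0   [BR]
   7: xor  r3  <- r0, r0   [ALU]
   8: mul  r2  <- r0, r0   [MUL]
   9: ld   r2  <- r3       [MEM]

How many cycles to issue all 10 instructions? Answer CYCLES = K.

CYCLES = 7

  cy0 -> i0 (or.ALU) RAW r1
  cy1 -> i1 (st.MEM) no-port MEM/BR
  cy2 -> i2,i3 (beq.BR/xor.ALU) pair
  cy3 -> i4,i5 (xor.ALU/sub.ALU) pair
  cy4 -> i6,i7 (blt.BR/xor.ALU) pair
  cy5 -> i8 (mul.MUL) WAW r2
  cy6 -> i9 (ld.MEM) tail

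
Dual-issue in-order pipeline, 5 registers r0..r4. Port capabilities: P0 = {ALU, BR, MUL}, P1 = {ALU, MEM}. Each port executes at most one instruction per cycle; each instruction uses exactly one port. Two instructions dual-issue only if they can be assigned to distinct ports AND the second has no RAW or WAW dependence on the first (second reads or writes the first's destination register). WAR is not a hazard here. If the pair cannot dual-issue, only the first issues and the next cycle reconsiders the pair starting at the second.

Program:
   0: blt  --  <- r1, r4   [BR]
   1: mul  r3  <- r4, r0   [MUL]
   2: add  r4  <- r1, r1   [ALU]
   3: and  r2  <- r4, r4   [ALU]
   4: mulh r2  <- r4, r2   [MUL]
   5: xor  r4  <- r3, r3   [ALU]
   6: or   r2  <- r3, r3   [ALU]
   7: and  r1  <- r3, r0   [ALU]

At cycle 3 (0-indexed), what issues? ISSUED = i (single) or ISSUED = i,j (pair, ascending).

ISSUED = 4,5

t=0 i0:blt ; no-port BR/MUL
t=1 i1&i2:mul+add ; 2-wide
t=2 i3:and ; RAW+WAW r2
t=3 i4&i5:mulh+xor ; 2-wide
t=4 i6&i7:or+and ; 2-wide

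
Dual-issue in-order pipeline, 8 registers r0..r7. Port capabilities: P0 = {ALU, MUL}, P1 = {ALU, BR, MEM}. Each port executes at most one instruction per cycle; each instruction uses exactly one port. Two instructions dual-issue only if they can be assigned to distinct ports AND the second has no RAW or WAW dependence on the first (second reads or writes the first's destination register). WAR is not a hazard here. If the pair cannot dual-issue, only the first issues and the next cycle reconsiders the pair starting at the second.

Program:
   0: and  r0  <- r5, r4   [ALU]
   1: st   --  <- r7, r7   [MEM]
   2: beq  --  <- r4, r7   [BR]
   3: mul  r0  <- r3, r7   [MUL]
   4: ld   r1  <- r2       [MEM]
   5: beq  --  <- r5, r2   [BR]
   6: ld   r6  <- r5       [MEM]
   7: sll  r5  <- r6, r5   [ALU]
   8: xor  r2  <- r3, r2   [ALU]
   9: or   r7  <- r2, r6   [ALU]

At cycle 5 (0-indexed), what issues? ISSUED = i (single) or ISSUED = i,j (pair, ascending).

  cy0 -> i0/i1 (and/st) dual
  cy1 -> i2/i3 (beq/mul) dual
  cy2 -> i4 (ld) no-port MEM/BR
  cy3 -> i5 (beq) no-port BR/MEM
  cy4 -> i6 (ld) RAW r6
  cy5 -> i7/i8 (sll/xor) dual
  cy6 -> i9 (or) tail

ISSUED = 7,8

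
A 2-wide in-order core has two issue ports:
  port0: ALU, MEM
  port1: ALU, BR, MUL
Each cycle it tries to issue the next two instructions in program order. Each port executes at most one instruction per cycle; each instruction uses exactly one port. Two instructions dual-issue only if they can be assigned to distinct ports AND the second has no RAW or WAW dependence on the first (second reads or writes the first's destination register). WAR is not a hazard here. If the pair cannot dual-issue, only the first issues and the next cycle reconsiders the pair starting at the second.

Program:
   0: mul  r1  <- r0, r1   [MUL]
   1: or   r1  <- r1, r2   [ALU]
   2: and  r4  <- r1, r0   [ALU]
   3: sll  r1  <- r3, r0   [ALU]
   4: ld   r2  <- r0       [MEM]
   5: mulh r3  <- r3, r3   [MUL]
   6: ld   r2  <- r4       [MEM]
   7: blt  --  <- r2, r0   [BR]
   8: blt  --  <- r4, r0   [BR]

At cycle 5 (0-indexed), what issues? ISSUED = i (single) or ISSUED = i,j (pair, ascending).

  cy0 -> i0 (mul) RAW+WAW r1
  cy1 -> i1 (or) RAW r1
  cy2 -> i2+i3 (and+sll) dual
  cy3 -> i4+i5 (ld+mulh) dual
  cy4 -> i6 (ld) RAW r2
  cy5 -> i7 (blt) no-port BR/BR
  cy6 -> i8 (blt) tail

ISSUED = 7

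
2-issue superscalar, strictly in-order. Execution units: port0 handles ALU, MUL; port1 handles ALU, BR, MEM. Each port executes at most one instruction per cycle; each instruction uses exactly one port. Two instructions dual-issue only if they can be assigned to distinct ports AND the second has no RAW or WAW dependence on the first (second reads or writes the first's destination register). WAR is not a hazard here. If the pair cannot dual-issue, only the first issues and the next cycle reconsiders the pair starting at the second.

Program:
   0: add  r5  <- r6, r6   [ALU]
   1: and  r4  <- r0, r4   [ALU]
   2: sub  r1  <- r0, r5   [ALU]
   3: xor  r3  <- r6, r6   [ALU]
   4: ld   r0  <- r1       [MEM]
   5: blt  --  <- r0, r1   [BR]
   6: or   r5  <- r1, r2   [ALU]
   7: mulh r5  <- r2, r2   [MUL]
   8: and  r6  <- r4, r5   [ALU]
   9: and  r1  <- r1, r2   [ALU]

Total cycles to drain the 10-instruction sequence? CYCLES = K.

CYCLES = 6

  cy0 -> i0,i1 (add.ALU;and.ALU) dual
  cy1 -> i2,i3 (sub.ALU;xor.ALU) dual
  cy2 -> i4 (ld.MEM) no-port MEM/BR
  cy3 -> i5,i6 (blt.BR;or.ALU) dual
  cy4 -> i7 (mulh.MUL) RAW r5
  cy5 -> i8,i9 (and.ALU;and.ALU) dual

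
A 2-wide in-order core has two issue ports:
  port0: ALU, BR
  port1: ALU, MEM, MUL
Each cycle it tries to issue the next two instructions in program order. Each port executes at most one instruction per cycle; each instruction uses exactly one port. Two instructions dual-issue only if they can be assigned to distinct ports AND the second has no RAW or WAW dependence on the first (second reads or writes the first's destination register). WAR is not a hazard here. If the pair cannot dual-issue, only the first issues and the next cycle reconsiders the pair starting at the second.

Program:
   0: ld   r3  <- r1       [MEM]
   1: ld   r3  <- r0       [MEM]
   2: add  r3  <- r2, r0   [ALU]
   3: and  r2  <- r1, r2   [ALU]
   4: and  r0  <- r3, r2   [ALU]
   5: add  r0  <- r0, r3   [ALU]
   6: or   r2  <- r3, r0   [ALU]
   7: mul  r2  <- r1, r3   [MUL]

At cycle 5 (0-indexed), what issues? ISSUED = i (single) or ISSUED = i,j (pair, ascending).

c0: i0 ld.MEM  no-port MEM/MEM
c1: i1 ld.MEM  WAW r3
c2: i2&i3 add.ALU+and.ALU  pair
c3: i4 and.ALU  RAW+WAW r0
c4: i5 add.ALU  RAW r0
c5: i6 or.ALU  WAW r2
c6: i7 mul.MUL  tail

ISSUED = 6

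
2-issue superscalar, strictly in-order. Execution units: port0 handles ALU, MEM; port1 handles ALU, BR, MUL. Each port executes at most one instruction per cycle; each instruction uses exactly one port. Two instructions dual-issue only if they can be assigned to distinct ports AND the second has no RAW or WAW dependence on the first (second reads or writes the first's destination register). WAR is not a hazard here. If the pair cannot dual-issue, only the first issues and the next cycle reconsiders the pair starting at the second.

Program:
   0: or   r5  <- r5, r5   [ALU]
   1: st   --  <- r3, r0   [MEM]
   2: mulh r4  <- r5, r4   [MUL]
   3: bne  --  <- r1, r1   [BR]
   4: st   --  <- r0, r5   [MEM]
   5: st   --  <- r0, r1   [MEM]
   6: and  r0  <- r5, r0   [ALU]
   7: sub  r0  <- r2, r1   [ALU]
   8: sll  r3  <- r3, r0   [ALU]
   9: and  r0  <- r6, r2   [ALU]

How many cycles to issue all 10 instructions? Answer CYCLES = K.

CYCLES = 6

[0] i0/i1  or.ALU st.MEM  -- pair
[1] i2  mulh.MUL  -- no-port MUL/BR
[2] i3/i4  bne.BR st.MEM  -- pair
[3] i5/i6  st.MEM and.ALU  -- pair
[4] i7  sub.ALU  -- RAW r0
[5] i8/i9  sll.ALU and.ALU  -- pair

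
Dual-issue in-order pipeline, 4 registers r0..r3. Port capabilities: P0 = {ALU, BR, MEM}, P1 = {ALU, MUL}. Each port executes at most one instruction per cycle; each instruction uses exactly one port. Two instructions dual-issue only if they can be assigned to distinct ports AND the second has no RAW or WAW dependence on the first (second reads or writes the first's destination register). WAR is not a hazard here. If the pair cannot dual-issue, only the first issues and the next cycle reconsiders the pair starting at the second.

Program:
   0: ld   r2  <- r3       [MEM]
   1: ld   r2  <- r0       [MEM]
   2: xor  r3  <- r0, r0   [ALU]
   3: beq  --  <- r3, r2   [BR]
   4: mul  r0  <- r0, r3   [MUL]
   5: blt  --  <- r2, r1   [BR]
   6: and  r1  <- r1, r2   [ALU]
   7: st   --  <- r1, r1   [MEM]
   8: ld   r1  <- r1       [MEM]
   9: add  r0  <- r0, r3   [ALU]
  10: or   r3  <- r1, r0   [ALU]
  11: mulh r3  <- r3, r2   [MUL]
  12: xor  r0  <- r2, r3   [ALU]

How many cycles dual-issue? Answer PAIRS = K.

PAIRS = 4

t=0 i0:ld ; no-port MEM/MEM
t=1 i1,i2:ld+xor ; dual
t=2 i3,i4:beq+mul ; dual
t=3 i5,i6:blt+and ; dual
t=4 i7:st ; no-port MEM/MEM
t=5 i8,i9:ld+add ; dual
t=6 i10:or ; RAW+WAW r3
t=7 i11:mulh ; RAW r3
t=8 i12:xor ; tail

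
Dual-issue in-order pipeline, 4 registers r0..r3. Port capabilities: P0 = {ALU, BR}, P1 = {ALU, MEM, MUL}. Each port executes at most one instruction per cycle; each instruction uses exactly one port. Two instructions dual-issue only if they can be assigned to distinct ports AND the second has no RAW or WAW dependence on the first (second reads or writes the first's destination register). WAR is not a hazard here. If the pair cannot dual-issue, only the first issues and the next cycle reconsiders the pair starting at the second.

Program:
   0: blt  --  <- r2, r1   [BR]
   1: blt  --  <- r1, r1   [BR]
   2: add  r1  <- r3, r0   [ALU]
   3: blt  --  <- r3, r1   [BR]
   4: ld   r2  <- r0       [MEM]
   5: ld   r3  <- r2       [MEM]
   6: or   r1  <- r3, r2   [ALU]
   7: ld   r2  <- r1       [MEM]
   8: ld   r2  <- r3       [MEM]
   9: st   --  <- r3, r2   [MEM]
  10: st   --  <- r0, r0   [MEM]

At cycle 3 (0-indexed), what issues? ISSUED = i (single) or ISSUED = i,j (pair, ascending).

t=0 i0:blt.BR ; no-port BR/BR
t=1 i1/i2:blt.BR add.ALU ; 2-wide
t=2 i3/i4:blt.BR ld.MEM ; 2-wide
t=3 i5:ld.MEM ; RAW r3
t=4 i6:or.ALU ; RAW r1
t=5 i7:ld.MEM ; no-port MEM/MEM
t=6 i8:ld.MEM ; no-port MEM/MEM
t=7 i9:st.MEM ; no-port MEM/MEM
t=8 i10:st.MEM ; tail

ISSUED = 5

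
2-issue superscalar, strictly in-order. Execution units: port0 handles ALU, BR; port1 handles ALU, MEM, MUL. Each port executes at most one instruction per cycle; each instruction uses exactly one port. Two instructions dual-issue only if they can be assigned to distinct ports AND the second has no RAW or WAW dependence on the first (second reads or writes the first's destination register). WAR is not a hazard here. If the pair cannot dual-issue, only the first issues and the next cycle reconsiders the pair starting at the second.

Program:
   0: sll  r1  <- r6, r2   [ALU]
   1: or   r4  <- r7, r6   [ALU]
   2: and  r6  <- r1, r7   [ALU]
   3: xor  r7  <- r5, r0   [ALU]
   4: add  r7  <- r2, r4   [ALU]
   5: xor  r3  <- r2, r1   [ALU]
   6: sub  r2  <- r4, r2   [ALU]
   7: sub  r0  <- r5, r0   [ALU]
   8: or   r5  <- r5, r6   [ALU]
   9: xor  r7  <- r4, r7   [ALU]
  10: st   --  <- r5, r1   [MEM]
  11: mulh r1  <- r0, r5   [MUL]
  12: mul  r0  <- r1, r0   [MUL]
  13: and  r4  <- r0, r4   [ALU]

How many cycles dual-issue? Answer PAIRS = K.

PAIRS = 5

t=0 i0+i1:sll;or ; dual
t=1 i2+i3:and;xor ; dual
t=2 i4+i5:add;xor ; dual
t=3 i6+i7:sub;sub ; dual
t=4 i8+i9:or;xor ; dual
t=5 i10:st ; no-port MEM/MUL
t=6 i11:mulh ; no-port MUL/MUL
t=7 i12:mul ; RAW r0
t=8 i13:and ; tail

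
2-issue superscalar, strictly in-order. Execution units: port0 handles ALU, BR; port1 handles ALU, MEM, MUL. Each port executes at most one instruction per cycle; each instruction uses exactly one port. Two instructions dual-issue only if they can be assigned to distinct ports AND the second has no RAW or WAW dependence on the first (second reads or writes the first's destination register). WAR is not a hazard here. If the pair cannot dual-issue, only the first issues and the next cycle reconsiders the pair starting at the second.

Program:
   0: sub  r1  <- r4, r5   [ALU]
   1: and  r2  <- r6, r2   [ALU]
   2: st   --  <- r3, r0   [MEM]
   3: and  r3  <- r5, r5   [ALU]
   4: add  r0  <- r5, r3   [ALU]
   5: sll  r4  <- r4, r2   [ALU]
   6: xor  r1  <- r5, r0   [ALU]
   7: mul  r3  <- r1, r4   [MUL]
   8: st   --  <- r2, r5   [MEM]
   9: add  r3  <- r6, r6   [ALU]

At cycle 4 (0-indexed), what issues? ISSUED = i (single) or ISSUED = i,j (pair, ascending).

c0: i0,i1 sub;and  2-wide
c1: i2,i3 st;and  2-wide
c2: i4,i5 add;sll  2-wide
c3: i6 xor  RAW r1
c4: i7 mul  no-port MUL/MEM
c5: i8,i9 st;add  2-wide

ISSUED = 7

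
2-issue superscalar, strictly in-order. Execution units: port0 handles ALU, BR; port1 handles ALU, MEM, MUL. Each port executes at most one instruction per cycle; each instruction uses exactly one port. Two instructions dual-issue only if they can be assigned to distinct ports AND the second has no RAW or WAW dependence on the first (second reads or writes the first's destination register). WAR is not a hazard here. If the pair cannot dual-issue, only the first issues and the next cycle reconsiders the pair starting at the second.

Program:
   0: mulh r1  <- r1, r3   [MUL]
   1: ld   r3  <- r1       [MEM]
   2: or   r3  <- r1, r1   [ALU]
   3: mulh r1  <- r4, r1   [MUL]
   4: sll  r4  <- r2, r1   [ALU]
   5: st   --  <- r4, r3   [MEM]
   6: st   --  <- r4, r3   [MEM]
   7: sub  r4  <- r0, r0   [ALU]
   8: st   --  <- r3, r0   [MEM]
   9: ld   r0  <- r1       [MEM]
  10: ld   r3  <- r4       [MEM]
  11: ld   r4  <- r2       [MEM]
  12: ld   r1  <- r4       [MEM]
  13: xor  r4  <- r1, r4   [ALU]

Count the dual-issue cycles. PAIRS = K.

[0] i0  mulh.MUL  -- no-port MUL/MEM
[1] i1  ld.MEM  -- WAW r3
[2] i2&i3  or.ALU;mulh.MUL  -- pair
[3] i4  sll.ALU  -- RAW r4
[4] i5  st.MEM  -- no-port MEM/MEM
[5] i6&i7  st.MEM;sub.ALU  -- pair
[6] i8  st.MEM  -- no-port MEM/MEM
[7] i9  ld.MEM  -- no-port MEM/MEM
[8] i10  ld.MEM  -- no-port MEM/MEM
[9] i11  ld.MEM  -- no-port MEM/MEM
[10] i12  ld.MEM  -- RAW r1
[11] i13  xor.ALU  -- tail

PAIRS = 2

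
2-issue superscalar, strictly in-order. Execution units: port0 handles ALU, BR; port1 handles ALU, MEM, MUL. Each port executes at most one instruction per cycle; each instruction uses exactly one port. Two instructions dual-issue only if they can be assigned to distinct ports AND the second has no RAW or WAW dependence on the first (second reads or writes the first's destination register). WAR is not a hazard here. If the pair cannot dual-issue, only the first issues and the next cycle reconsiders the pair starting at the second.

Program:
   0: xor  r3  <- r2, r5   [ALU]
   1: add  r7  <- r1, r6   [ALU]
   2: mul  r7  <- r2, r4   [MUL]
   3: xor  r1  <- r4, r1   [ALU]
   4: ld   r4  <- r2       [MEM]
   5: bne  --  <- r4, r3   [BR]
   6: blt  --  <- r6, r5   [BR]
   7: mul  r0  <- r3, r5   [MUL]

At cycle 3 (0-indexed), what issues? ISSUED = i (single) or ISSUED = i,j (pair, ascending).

ISSUED = 5

[0] i0/i1  xor/add  -- dual
[1] i2/i3  mul/xor  -- dual
[2] i4  ld  -- RAW r4
[3] i5  bne  -- no-port BR/BR
[4] i6/i7  blt/mul  -- dual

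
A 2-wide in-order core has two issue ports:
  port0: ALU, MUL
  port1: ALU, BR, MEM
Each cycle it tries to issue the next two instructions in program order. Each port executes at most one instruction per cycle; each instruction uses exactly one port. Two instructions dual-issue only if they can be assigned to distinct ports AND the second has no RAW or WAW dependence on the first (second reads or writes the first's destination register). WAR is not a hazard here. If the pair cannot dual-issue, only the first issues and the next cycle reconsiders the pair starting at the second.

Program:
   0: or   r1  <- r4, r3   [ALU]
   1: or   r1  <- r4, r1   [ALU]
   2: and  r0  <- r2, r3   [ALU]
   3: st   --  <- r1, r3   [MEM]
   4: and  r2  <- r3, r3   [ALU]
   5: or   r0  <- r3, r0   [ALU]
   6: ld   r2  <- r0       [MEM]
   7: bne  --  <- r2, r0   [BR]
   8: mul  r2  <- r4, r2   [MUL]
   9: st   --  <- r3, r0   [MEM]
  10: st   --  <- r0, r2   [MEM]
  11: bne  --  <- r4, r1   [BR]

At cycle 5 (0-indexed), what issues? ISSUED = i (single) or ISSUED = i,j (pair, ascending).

  cy0 -> i0 (or) RAW+WAW r1
  cy1 -> i1/i2 (or;and) dual
  cy2 -> i3/i4 (st;and) dual
  cy3 -> i5 (or) RAW r0
  cy4 -> i6 (ld) no-port MEM/BR
  cy5 -> i7/i8 (bne;mul) dual
  cy6 -> i9 (st) no-port MEM/MEM
  cy7 -> i10 (st) no-port MEM/BR
  cy8 -> i11 (bne) tail

ISSUED = 7,8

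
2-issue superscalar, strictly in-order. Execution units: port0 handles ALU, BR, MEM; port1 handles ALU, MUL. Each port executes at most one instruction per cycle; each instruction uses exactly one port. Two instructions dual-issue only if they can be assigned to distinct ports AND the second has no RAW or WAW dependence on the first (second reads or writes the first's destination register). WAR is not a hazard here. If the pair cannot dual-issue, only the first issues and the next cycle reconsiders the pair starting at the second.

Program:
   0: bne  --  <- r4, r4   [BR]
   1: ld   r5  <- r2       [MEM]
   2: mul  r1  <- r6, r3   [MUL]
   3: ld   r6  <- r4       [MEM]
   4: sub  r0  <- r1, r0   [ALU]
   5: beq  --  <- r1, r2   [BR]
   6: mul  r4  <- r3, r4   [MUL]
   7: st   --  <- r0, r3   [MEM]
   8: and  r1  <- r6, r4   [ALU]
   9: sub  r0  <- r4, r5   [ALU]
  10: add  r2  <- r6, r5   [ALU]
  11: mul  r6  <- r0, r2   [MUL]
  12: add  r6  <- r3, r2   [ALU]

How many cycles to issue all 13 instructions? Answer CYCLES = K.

  cy0 -> i0 (bne) no-port BR/MEM
  cy1 -> i1+i2 (ld;mul) pair
  cy2 -> i3+i4 (ld;sub) pair
  cy3 -> i5+i6 (beq;mul) pair
  cy4 -> i7+i8 (st;and) pair
  cy5 -> i9+i10 (sub;add) pair
  cy6 -> i11 (mul) WAW r6
  cy7 -> i12 (add) tail

CYCLES = 8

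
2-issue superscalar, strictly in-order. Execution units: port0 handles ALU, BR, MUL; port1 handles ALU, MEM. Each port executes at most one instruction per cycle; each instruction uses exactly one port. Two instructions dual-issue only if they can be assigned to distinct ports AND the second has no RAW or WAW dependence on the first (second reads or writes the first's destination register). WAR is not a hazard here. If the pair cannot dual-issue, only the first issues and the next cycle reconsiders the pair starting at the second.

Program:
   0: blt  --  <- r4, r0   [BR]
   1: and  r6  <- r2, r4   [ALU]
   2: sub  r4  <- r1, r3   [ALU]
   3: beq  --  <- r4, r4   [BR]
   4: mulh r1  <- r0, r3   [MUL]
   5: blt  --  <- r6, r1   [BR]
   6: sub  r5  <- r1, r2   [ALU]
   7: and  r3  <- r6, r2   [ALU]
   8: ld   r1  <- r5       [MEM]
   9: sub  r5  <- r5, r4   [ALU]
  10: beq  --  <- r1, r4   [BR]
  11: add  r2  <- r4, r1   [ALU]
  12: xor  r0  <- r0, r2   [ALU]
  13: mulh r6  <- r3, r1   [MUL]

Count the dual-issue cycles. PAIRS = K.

0. blt.BR and.ALU @i0&i1  | 2-wide
1. sub.ALU @i2  | RAW r4
2. beq.BR @i3  | no-port BR/MUL
3. mulh.MUL @i4  | no-port MUL/BR
4. blt.BR sub.ALU @i5&i6  | 2-wide
5. and.ALU ld.MEM @i7&i8  | 2-wide
6. sub.ALU beq.BR @i9&i10  | 2-wide
7. add.ALU @i11  | RAW r2
8. xor.ALU mulh.MUL @i12&i13  | 2-wide

PAIRS = 5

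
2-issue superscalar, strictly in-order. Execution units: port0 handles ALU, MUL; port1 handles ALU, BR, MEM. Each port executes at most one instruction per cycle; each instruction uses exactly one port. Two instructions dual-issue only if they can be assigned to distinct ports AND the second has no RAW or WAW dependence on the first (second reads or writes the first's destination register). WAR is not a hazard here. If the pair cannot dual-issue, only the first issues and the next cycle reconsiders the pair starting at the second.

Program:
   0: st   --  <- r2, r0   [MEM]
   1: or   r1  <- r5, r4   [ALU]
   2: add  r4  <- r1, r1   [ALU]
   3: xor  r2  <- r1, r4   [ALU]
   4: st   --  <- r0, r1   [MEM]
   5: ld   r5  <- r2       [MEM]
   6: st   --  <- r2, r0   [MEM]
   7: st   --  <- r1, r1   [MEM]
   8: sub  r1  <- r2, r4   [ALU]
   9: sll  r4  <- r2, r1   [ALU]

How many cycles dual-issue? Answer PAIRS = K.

PAIRS = 3

t=0 i0/i1:st/or ; dual
t=1 i2:add ; RAW r4
t=2 i3/i4:xor/st ; dual
t=3 i5:ld ; no-port MEM/MEM
t=4 i6:st ; no-port MEM/MEM
t=5 i7/i8:st/sub ; dual
t=6 i9:sll ; tail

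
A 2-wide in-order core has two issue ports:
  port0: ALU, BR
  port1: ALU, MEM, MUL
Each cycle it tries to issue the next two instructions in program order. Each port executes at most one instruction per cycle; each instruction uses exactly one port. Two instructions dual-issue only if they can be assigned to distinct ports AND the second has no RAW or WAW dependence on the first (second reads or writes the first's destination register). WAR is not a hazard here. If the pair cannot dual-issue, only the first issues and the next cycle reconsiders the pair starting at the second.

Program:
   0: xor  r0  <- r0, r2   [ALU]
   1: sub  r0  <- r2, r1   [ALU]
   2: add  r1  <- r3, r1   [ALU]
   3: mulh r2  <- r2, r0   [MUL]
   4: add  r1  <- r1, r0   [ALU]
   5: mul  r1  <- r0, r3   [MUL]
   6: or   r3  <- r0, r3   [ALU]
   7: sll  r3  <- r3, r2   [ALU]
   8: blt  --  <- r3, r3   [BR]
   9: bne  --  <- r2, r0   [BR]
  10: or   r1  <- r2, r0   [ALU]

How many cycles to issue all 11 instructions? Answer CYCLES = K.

0. xor @i0  | WAW r0
1. sub/add @i1&i2  | pair
2. mulh/add @i3&i4  | pair
3. mul/or @i5&i6  | pair
4. sll @i7  | RAW r3
5. blt @i8  | no-port BR/BR
6. bne/or @i9&i10  | pair

CYCLES = 7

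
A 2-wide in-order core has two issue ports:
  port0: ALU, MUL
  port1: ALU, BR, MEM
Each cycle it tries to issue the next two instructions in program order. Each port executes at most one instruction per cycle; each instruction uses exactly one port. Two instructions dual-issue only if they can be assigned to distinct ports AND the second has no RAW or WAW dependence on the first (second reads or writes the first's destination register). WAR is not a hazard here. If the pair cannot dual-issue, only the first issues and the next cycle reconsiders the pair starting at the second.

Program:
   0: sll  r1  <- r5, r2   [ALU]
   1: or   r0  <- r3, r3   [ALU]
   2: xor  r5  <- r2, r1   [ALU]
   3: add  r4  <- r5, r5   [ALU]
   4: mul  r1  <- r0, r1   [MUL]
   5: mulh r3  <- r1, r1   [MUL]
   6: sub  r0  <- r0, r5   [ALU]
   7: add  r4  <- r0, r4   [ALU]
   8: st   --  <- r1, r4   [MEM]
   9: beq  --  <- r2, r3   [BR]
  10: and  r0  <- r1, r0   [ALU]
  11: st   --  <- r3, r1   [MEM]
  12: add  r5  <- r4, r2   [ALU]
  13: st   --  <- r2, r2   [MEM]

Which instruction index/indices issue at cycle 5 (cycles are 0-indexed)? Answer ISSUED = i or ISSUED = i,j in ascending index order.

ISSUED = 8

c0: i0+i1 sll.ALU or.ALU  pair
c1: i2 xor.ALU  RAW r5
c2: i3+i4 add.ALU mul.MUL  pair
c3: i5+i6 mulh.MUL sub.ALU  pair
c4: i7 add.ALU  RAW r4
c5: i8 st.MEM  no-port MEM/BR
c6: i9+i10 beq.BR and.ALU  pair
c7: i11+i12 st.MEM add.ALU  pair
c8: i13 st.MEM  tail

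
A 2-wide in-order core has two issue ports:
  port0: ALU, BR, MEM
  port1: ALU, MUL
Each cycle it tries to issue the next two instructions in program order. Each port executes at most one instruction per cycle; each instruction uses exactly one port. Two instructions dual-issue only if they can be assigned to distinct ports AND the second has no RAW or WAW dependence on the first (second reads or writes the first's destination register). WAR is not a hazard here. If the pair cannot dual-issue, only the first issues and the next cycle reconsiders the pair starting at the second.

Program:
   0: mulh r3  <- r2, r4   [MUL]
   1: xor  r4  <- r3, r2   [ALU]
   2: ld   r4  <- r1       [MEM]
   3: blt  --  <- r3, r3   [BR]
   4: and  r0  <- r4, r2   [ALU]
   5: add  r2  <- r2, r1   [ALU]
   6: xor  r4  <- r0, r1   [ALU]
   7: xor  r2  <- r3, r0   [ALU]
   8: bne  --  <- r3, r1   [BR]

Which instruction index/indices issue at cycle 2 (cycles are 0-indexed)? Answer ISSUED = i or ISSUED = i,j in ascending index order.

ISSUED = 2

#0 head=0: mulh i0 RAW r3
#1 head=1: xor i1 WAW r4
#2 head=2: ld i2 no-port MEM/BR
#3 head=3: blt and i3+i4 2-wide
#4 head=5: add xor i5+i6 2-wide
#5 head=7: xor bne i7+i8 2-wide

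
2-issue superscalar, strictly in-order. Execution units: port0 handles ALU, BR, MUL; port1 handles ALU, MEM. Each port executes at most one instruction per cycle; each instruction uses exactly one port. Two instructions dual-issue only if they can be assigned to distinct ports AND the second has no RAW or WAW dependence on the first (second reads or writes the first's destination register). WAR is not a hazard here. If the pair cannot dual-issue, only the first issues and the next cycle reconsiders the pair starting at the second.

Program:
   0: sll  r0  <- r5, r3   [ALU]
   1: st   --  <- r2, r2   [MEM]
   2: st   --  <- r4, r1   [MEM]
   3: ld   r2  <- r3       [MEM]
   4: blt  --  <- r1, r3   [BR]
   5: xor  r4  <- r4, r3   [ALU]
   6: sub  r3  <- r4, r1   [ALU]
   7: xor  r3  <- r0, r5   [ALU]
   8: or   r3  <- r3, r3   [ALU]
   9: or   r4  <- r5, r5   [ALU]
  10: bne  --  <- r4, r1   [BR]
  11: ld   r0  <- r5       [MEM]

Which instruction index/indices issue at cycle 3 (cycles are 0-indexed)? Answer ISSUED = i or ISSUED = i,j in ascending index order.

ISSUED = 5

t=0 i0+i1:sll.ALU+st.MEM ; 2-wide
t=1 i2:st.MEM ; no-port MEM/MEM
t=2 i3+i4:ld.MEM+blt.BR ; 2-wide
t=3 i5:xor.ALU ; RAW r4
t=4 i6:sub.ALU ; WAW r3
t=5 i7:xor.ALU ; RAW+WAW r3
t=6 i8+i9:or.ALU+or.ALU ; 2-wide
t=7 i10+i11:bne.BR+ld.MEM ; 2-wide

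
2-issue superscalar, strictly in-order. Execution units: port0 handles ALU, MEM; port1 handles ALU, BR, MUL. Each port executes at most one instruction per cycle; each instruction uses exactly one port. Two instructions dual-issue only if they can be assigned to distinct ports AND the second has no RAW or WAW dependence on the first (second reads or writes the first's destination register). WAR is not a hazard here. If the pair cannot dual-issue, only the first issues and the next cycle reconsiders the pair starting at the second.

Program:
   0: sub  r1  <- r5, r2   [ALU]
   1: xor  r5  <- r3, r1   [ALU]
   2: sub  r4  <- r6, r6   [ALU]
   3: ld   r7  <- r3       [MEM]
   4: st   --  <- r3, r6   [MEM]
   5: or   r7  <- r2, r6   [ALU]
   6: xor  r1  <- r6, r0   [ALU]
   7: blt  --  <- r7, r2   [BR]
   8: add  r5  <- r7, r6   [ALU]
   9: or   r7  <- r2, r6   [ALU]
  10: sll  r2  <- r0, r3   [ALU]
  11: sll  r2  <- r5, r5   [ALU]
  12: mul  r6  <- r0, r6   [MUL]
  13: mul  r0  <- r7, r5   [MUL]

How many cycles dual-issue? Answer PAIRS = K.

#0 head=0: sub.ALU i0 RAW r1
#1 head=1: xor.ALU/sub.ALU i1+i2 pair
#2 head=3: ld.MEM i3 no-port MEM/MEM
#3 head=4: st.MEM/or.ALU i4+i5 pair
#4 head=6: xor.ALU/blt.BR i6+i7 pair
#5 head=8: add.ALU/or.ALU i8+i9 pair
#6 head=10: sll.ALU i10 WAW r2
#7 head=11: sll.ALU/mul.MUL i11+i12 pair
#8 head=13: mul.MUL i13 tail

PAIRS = 5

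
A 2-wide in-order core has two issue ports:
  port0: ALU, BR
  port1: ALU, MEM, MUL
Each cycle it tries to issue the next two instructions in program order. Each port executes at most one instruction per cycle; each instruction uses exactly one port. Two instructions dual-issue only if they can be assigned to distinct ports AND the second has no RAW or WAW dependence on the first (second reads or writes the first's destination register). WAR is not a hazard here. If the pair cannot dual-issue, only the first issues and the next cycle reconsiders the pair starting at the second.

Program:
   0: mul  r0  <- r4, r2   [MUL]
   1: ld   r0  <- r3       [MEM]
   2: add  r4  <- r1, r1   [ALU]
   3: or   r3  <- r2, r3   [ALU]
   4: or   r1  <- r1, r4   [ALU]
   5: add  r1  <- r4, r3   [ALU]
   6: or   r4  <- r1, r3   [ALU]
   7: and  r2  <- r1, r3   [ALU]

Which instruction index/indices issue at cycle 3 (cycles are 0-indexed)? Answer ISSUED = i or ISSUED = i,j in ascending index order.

ISSUED = 5

  cy0 -> i0 (mul) no-port MUL/MEM
  cy1 -> i1&i2 (ld;add) pair
  cy2 -> i3&i4 (or;or) pair
  cy3 -> i5 (add) RAW r1
  cy4 -> i6&i7 (or;and) pair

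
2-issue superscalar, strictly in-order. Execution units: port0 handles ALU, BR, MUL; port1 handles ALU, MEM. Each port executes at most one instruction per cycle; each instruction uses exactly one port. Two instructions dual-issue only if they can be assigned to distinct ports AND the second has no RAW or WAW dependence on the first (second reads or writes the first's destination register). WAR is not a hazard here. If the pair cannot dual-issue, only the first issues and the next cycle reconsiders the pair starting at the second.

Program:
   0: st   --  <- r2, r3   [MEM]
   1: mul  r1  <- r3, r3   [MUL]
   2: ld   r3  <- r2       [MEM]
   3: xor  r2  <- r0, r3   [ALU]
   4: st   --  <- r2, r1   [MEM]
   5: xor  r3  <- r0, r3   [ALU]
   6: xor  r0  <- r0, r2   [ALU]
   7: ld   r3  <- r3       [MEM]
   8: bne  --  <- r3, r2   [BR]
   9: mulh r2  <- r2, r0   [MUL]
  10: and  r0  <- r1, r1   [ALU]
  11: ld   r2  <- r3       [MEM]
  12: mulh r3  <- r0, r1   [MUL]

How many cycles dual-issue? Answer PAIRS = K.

  cy0 -> i0&i1 (st/mul) dual
  cy1 -> i2 (ld) RAW r3
  cy2 -> i3 (xor) RAW r2
  cy3 -> i4&i5 (st/xor) dual
  cy4 -> i6&i7 (xor/ld) dual
  cy5 -> i8 (bne) no-port BR/MUL
  cy6 -> i9&i10 (mulh/and) dual
  cy7 -> i11&i12 (ld/mulh) dual

PAIRS = 5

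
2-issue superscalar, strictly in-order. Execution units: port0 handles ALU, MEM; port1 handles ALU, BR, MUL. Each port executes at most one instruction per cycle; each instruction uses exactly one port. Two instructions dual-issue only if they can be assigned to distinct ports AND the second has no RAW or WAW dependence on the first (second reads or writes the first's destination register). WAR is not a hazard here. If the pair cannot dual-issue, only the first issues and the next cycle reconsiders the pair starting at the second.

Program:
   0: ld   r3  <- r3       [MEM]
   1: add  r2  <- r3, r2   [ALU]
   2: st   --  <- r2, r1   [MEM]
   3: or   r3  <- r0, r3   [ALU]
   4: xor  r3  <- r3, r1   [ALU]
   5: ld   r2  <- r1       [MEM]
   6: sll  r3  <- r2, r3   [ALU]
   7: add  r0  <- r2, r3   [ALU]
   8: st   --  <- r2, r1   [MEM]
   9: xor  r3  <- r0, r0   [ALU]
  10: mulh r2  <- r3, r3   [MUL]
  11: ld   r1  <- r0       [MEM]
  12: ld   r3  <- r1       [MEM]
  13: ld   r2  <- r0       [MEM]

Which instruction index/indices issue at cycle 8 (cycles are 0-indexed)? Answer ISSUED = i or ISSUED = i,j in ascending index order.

[0] i0  ld.MEM  -- RAW r3
[1] i1  add.ALU  -- RAW r2
[2] i2+i3  st.MEM or.ALU  -- dual
[3] i4+i5  xor.ALU ld.MEM  -- dual
[4] i6  sll.ALU  -- RAW r3
[5] i7+i8  add.ALU st.MEM  -- dual
[6] i9  xor.ALU  -- RAW r3
[7] i10+i11  mulh.MUL ld.MEM  -- dual
[8] i12  ld.MEM  -- no-port MEM/MEM
[9] i13  ld.MEM  -- tail

ISSUED = 12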